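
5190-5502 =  - 312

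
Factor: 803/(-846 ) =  - 2^(-1 )*3^( - 2 )*11^1 *47^(-1 )*73^1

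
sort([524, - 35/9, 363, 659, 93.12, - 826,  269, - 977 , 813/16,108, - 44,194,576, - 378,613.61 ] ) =[ - 977, - 826, - 378, - 44,-35/9,  813/16, 93.12,108 , 194, 269, 363,  524, 576,613.61,659] 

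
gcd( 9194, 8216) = 2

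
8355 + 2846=11201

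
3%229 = 3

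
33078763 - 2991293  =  30087470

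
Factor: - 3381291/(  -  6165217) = 3^3 * 61^1*2053^1*6165217^( -1)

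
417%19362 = 417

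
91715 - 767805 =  - 676090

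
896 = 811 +85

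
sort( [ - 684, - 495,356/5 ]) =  [ - 684, - 495,356/5]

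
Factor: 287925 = 3^1*5^2*11^1*349^1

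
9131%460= 391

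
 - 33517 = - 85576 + 52059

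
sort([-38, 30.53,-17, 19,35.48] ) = [ - 38,-17 , 19, 30.53,  35.48 ]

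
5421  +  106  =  5527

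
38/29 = 1 + 9/29 = 1.31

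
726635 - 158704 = 567931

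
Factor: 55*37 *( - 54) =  - 109890= - 2^1*3^3*5^1*11^1*37^1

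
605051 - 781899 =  - 176848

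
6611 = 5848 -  - 763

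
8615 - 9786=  - 1171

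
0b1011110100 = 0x2f4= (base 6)3300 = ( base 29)q2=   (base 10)756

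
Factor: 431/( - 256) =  - 2^( - 8 ) * 431^1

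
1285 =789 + 496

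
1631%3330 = 1631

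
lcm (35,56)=280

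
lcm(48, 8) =48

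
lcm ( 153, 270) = 4590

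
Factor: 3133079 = 367^1*8537^1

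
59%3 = 2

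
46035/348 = 132 + 33/116 =132.28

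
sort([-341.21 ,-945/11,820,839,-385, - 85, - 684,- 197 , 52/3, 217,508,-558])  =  [ - 684, - 558, - 385,-341.21, - 197,-945/11, - 85, 52/3,217 , 508 , 820 , 839 ] 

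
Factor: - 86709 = -3^1*7^1 * 4129^1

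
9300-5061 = 4239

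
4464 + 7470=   11934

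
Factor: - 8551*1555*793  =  -10544366365 = -5^1 * 13^1*17^1*61^1*311^1*503^1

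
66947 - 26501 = 40446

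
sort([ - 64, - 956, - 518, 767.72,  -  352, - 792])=[ -956,  -  792, - 518, - 352, - 64,767.72]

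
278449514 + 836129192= 1114578706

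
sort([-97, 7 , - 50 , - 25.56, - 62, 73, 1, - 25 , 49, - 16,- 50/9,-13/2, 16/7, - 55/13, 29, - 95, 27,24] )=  [  -  97, - 95, - 62,-50, - 25.56, - 25,  -  16, - 13/2,- 50/9, - 55/13, 1,  16/7,  7,24, 27,  29,  49, 73 ]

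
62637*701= 43908537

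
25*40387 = 1009675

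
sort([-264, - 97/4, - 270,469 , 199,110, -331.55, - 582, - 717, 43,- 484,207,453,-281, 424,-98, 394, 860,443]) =[-717, - 582, - 484, - 331.55,-281, - 270,- 264 ,  -  98, - 97/4 , 43,110,199,207 , 394, 424,443, 453,469,860]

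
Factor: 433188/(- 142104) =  - 2^( - 1)*3^3*7^1*31^(  -  1 )= - 189/62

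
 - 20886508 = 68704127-89590635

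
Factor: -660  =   - 2^2*3^1 *5^1*11^1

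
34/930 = 17/465 = 0.04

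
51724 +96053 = 147777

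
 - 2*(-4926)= 9852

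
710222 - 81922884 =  - 81212662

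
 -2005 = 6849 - 8854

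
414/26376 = 69/4396 = 0.02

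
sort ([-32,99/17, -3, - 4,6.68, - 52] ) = [ - 52, - 32, - 4,-3,99/17, 6.68 ]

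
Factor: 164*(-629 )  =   - 103156= -  2^2*17^1*37^1*41^1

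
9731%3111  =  398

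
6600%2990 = 620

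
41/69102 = 41/69102 = 0.00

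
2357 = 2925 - 568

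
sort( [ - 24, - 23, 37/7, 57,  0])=[ - 24, - 23, 0,37/7, 57 ]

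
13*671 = 8723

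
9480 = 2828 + 6652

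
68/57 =68/57=1.19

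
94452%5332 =3808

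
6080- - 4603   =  10683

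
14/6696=7/3348 =0.00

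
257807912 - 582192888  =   - 324384976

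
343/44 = 343/44 = 7.80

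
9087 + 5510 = 14597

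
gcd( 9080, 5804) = 4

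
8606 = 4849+3757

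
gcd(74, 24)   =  2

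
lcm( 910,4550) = 4550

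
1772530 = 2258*785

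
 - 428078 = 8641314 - 9069392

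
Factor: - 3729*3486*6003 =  - 78034761882 = - 2^1 * 3^4* 7^1*11^1*23^1* 29^1*83^1*113^1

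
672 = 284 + 388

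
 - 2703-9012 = -11715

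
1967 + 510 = 2477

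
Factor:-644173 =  - 644173^1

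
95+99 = 194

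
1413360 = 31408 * 45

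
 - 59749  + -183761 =- 243510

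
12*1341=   16092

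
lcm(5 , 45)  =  45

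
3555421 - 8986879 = - 5431458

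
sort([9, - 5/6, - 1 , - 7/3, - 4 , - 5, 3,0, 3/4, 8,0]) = [  -  5, - 4,  -  7/3, - 1, -5/6,0, 0,  3/4, 3, 8,9 ]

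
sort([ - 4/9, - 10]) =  [- 10, - 4/9] 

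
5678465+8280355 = 13958820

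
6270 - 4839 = 1431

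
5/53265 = 1/10653 = 0.00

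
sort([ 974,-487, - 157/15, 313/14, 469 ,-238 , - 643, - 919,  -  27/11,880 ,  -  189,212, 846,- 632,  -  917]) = [ - 919,-917, -643, - 632, - 487, - 238,  -  189,-157/15, -27/11, 313/14, 212, 469,846,880, 974]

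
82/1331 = 82/1331 = 0.06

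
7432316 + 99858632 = 107290948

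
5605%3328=2277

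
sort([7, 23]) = [7, 23]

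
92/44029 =92/44029  =  0.00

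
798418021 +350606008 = 1149024029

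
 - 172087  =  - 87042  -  85045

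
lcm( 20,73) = 1460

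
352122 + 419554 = 771676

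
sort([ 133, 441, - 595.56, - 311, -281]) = [-595.56, - 311, - 281,133,  441]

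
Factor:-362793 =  - 3^1*31^1*47^1*83^1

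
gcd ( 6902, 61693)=17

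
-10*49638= -496380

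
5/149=5/149 = 0.03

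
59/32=59/32 = 1.84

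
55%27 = 1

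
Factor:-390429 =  - 3^2 *13^1*47^1*71^1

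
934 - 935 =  - 1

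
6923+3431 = 10354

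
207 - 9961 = -9754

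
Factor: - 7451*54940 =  - 2^2*5^1*41^1*67^1 * 7451^1  =  - 409357940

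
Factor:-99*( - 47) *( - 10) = - 46530  =  - 2^1 *3^2 *5^1*11^1*47^1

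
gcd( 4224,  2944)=128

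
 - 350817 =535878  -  886695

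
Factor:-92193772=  -2^2*11^2*239^1*797^1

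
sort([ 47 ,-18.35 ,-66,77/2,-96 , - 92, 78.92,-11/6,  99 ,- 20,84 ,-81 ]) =[-96 , - 92 , - 81 , -66, - 20, - 18.35 , - 11/6 , 77/2 , 47,78.92, 84,99]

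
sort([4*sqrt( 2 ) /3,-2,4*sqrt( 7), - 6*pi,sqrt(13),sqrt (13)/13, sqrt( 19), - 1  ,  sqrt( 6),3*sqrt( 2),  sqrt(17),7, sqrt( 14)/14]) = [ - 6*pi, - 2,-1, sqrt( 14)/14 , sqrt( 13)/13,4*sqrt(2)/3, sqrt( 6),sqrt( 13 ) , sqrt (17 ),3*sqrt (2),sqrt( 19),7,4*sqrt( 7)]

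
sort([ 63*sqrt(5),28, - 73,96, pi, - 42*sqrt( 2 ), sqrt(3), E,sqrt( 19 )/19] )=[ - 73,-42*sqrt(2),sqrt(19)/19  ,  sqrt(3), E, pi,28,96,63 *sqrt(5) ]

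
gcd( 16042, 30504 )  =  2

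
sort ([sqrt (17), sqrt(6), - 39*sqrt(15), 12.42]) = [ - 39* sqrt( 15), sqrt( 6 ), sqrt( 17), 12.42]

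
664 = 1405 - 741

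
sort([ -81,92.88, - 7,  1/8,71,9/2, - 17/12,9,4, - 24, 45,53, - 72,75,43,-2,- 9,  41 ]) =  [ - 81, - 72, - 24,-9, - 7,  -  2,-17/12, 1/8, 4, 9/2, 9,41, 43, 45, 53,71,  75,92.88]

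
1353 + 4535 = 5888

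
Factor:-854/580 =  - 2^( - 1)*5^( - 1) * 7^1 * 29^( - 1)*61^1 = - 427/290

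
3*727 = 2181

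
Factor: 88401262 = 2^1*19^1 * 2326349^1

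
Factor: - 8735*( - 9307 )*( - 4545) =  - 369493251525 =- 3^2*5^2*41^1 *101^1*227^1*1747^1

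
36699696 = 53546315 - 16846619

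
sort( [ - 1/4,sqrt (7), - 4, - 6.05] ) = [ - 6.05,  -  4,-1/4,sqrt( 7) ]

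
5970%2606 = 758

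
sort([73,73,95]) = [ 73,73, 95]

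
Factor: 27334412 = 2^2*7^1*43^1*73^1*311^1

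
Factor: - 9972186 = -2^1*3^1*7^2* 107^1*317^1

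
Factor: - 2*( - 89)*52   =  9256 = 2^3*13^1*89^1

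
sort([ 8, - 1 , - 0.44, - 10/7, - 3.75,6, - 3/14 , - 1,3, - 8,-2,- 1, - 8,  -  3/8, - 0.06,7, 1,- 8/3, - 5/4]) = [ - 8, -8, - 3.75, - 8/3, - 2, - 10/7, - 5/4, - 1, - 1, - 1, - 0.44,- 3/8,-3/14, -0.06,1,3,6, 7,8 ]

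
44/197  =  44/197  =  0.22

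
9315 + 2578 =11893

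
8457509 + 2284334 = 10741843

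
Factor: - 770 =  - 2^1*5^1*7^1*11^1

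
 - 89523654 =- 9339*9586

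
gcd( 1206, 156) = 6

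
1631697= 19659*83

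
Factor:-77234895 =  - 3^2*5^1*149^1 * 11519^1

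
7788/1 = 7788 = 7788.00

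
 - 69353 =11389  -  80742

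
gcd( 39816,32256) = 504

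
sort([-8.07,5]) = [ - 8.07, 5 ] 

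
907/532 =907/532  =  1.70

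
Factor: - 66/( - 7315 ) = 2^1*3^1*5^(  -  1 )*7^( - 1 )*19^( - 1) = 6/665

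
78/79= 78/79 = 0.99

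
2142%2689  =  2142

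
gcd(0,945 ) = 945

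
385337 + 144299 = 529636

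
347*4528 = 1571216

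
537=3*179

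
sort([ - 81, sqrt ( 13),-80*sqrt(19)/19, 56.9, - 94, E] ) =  [ - 94,-81, - 80*sqrt( 19)/19,E, sqrt( 13 )  ,  56.9 ]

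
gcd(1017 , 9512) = 1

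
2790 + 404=3194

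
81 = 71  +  10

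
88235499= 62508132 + 25727367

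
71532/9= 7948 = 7948.00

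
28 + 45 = 73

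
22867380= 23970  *954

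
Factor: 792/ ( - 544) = - 2^(-2)*3^2*11^1*17^( - 1 ) = - 99/68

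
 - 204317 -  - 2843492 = 2639175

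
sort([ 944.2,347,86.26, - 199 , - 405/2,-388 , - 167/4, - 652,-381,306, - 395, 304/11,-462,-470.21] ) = [  -  652, - 470.21, - 462,  -  395,- 388 ,  -  381, - 405/2,-199,-167/4, 304/11, 86.26, 306,347,944.2]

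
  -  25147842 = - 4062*6191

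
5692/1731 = 5692/1731 = 3.29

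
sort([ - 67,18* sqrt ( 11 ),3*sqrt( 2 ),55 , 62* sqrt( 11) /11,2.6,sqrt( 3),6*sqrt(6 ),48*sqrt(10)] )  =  [ - 67,sqrt( 3 ),2.6, 3*sqrt( 2 ),6*sqrt(6 ),62*sqrt ( 11 ) /11, 55,18*sqrt(11 ),48*sqrt( 10 ) ] 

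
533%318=215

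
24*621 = 14904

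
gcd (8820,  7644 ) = 588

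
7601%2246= 863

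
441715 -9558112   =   - 9116397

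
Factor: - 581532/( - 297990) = 2^1*3^(-1 )*5^ (- 1)*7^1*11^(-1 )*23^1  =  322/165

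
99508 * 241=23981428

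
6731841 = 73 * 92217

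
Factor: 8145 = 3^2*5^1*181^1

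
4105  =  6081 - 1976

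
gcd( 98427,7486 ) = 1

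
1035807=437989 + 597818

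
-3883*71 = -275693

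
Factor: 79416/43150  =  2^2*3^2 *5^( - 2 )*863^ ( - 1 ) * 1103^1 = 39708/21575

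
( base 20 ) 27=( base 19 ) 29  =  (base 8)57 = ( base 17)2D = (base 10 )47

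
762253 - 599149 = 163104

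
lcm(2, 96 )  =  96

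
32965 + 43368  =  76333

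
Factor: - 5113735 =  - 5^1 * 11^1*109^1*853^1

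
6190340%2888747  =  412846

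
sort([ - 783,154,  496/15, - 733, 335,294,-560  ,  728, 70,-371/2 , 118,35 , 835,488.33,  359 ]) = [ - 783,-733, -560, - 371/2, 496/15, 35, 70,118, 154,  294,335,359, 488.33,728, 835]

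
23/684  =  23/684 = 0.03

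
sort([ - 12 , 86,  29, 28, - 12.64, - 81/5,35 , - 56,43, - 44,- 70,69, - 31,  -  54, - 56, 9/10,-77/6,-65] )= [ - 70,-65, - 56, - 56, - 54 , - 44,-31, - 81/5 , - 77/6, -12.64, - 12, 9/10,28, 29,35, 43,  69,86] 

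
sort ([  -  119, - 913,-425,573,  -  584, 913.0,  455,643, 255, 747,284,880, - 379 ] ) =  [ - 913 ,-584, - 425,  -  379,-119,255,284, 455, 573,  643, 747,  880,913.0] 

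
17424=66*264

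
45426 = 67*678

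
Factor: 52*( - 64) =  - 2^8*13^1=- 3328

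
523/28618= 523/28618 = 0.02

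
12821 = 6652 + 6169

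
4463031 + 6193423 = 10656454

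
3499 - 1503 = 1996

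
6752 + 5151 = 11903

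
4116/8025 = 1372/2675 = 0.51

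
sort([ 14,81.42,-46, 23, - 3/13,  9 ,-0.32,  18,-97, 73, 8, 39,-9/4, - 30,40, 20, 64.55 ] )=[ - 97,-46, - 30,-9/4, - 0.32, - 3/13, 8, 9,14, 18, 20, 23,39,40, 64.55, 73,81.42]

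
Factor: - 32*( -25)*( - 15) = -2^5 *3^1 * 5^3= - 12000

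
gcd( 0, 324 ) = 324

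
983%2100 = 983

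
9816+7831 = 17647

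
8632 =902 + 7730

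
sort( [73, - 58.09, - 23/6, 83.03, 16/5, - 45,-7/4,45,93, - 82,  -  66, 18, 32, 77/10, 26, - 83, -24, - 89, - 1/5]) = [ - 89, - 83, - 82,  -  66, - 58.09, - 45,-24, - 23/6,-7/4 , - 1/5, 16/5,77/10,18, 26 , 32, 45, 73, 83.03,93]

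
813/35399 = 813/35399 =0.02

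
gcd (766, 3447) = 383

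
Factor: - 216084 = - 2^2*3^1*11^1 *1637^1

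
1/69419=1/69419=0.00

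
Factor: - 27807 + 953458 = 29^1*59^1 * 541^1 = 925651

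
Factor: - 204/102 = - 2 = - 2^1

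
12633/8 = 12633/8= 1579.12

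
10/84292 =5/42146  =  0.00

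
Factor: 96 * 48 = 2^9*3^2 = 4608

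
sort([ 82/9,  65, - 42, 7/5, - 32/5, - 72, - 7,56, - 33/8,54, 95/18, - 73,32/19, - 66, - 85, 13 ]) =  [  -  85, - 73, - 72, - 66, - 42, - 7,-32/5, - 33/8,7/5, 32/19, 95/18,82/9,13, 54 , 56,65 ]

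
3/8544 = 1/2848 = 0.00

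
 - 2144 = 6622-8766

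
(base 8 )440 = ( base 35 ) 88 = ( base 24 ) c0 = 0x120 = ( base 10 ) 288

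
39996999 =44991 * 889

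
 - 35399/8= -35399/8 = - 4424.88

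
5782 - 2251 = 3531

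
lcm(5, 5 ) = 5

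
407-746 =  - 339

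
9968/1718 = 5 + 689/859 = 5.80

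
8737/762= 8737/762= 11.47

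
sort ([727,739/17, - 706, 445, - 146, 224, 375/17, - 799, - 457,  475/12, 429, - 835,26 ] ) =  [ - 835,  -  799, - 706, - 457, - 146, 375/17, 26,475/12,739/17,224, 429 , 445, 727] 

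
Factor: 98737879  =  83^1* 1189613^1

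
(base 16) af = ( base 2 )10101111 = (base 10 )175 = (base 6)451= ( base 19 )94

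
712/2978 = 356/1489 = 0.24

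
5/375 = 1/75  =  0.01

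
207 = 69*3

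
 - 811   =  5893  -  6704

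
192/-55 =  - 4 + 28/55  =  -3.49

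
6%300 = 6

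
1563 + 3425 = 4988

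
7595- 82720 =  - 75125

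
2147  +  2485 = 4632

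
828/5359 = 36/233 = 0.15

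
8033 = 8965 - 932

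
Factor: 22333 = 23^1*971^1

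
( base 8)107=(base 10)71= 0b1000111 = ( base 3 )2122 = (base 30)2B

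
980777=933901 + 46876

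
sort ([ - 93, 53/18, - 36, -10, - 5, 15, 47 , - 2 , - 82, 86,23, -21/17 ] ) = [ - 93, - 82, - 36, - 10, - 5, - 2,-21/17, 53/18,15, 23, 47, 86]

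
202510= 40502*5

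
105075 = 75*1401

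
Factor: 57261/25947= 3^ ( - 2)*31^ (  -  2)*19087^1 =19087/8649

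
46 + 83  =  129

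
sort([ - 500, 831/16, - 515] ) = [-515 , - 500, 831/16]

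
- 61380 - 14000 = - 75380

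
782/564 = 1 + 109/282 = 1.39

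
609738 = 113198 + 496540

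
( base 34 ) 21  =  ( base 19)3C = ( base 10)69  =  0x45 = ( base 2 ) 1000101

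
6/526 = 3/263 = 0.01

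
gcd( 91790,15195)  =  5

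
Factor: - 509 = -509^1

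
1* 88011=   88011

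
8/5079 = 8/5079 = 0.00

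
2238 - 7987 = -5749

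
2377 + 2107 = 4484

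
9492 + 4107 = 13599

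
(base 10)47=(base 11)43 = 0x2F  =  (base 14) 35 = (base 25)1m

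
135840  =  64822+71018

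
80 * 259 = 20720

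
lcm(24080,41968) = 1468880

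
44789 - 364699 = -319910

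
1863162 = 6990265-5127103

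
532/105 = 5 + 1/15 = 5.07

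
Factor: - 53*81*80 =-2^4*3^4 * 5^1*53^1 = -  343440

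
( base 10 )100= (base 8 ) 144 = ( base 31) 37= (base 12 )84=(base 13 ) 79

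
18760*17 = 318920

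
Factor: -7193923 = - 11^1 * 653993^1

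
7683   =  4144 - -3539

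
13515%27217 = 13515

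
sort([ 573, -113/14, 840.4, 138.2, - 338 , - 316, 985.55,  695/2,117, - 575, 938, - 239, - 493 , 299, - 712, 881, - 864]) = [ -864, - 712, - 575, - 493, - 338, - 316, - 239,  -  113/14,117,  138.2, 299,695/2,573, 840.4,881, 938, 985.55] 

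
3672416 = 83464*44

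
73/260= 73/260 = 0.28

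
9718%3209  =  91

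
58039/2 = 29019 + 1/2 =29019.50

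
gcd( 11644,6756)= 4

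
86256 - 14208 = 72048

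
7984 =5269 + 2715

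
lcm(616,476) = 10472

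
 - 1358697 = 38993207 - 40351904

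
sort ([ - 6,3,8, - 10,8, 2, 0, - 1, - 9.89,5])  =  [ - 10, - 9.89, - 6, - 1, 0,2, 3,5 , 8,8] 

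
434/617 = 434/617 =0.70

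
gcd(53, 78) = 1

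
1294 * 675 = 873450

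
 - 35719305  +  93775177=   58055872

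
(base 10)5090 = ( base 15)1795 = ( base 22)AB8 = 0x13e2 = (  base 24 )8K2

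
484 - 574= - 90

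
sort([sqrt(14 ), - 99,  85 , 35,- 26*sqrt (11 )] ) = [ - 99, - 26*sqrt(11 ), sqrt(14), 35, 85] 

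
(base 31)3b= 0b1101000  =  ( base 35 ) 2Y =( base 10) 104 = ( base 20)54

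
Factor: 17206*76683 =2^1*3^1*7^1*1229^1*25561^1= 1319407698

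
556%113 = 104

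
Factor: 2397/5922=17/42   =  2^( - 1) * 3^( - 1)*7^(  -  1 ) * 17^1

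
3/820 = 3/820 = 0.00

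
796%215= 151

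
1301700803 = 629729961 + 671970842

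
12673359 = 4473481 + 8199878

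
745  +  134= 879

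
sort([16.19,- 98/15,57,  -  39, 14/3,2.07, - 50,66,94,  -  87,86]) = [  -  87, - 50 , - 39, - 98/15,2.07, 14/3,16.19,57 , 66, 86,94 ] 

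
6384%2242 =1900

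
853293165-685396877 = 167896288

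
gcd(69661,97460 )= 1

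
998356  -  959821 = 38535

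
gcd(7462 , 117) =13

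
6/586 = 3/293 = 0.01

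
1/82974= 1/82974 = 0.00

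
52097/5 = 10419 + 2/5 =10419.40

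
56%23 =10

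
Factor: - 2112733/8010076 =-2^ (- 2)*7^2 * 59^( - 1)*33941^ ( - 1 )* 43117^1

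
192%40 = 32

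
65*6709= 436085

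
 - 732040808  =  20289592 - 752330400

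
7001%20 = 1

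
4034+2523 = 6557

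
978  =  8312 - 7334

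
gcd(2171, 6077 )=1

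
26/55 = 26/55 = 0.47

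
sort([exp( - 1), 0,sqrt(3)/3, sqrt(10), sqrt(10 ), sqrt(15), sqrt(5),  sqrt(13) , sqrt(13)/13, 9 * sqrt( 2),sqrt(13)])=[0, sqrt(13 ) /13, exp( - 1),  sqrt(3)/3 , sqrt( 5), sqrt( 10 ),sqrt(10 ), sqrt(13 ), sqrt(13 ), sqrt(15), 9*sqrt(2 ) ]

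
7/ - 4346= - 1+4339/4346 = - 0.00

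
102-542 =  - 440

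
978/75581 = 978/75581= 0.01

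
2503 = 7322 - 4819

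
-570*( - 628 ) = 357960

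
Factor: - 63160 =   -  2^3*5^1 * 1579^1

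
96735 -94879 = 1856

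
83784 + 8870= 92654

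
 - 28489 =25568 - 54057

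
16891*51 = 861441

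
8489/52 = 163 + 1/4 = 163.25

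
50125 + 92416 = 142541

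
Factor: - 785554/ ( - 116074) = 56111/8291= 11^1*5101^1*8291^(  -  1 )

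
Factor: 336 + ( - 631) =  - 5^1*59^1 = - 295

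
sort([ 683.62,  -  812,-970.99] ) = [ - 970.99, - 812,683.62] 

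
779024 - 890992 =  - 111968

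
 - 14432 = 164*( - 88 )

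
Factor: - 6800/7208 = -50/53=   - 2^1*5^2*53^( - 1) 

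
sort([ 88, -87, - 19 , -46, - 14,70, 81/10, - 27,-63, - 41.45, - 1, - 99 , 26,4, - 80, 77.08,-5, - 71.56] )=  [ - 99, - 87, - 80,  -  71.56,-63, - 46, - 41.45, - 27, - 19 , - 14, - 5, - 1, 4,81/10, 26, 70,77.08,88] 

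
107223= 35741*3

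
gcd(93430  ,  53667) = 1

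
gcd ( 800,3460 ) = 20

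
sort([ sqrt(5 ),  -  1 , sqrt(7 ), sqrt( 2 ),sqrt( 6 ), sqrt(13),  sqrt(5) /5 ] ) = [ - 1,sqrt( 5) /5, sqrt(2 ),sqrt(5),sqrt( 6), sqrt( 7), sqrt(13) ]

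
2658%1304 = 50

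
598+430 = 1028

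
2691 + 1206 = 3897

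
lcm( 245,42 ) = 1470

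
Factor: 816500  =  2^2*5^3*23^1*71^1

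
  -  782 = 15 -797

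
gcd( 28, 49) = 7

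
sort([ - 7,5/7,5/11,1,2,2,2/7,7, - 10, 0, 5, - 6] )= [- 10, - 7, - 6,0, 2/7,  5/11 , 5/7, 1,2 , 2,5,7 ] 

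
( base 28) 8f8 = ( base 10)6700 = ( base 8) 15054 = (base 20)GF0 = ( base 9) 10164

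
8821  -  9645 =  - 824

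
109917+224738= 334655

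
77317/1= 77317  =  77317.00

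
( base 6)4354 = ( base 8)1756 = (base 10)1006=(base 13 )5C5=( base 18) 31g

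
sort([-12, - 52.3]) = [ - 52.3, - 12 ] 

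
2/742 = 1/371=0.00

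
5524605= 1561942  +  3962663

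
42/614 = 21/307 = 0.07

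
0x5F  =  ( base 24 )3N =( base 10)95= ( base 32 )2V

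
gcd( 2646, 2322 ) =54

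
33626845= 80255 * 419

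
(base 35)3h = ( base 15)82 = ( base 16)7A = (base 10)122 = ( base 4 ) 1322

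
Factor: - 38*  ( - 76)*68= 196384  =  2^5*17^1*19^2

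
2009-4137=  - 2128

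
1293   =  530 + 763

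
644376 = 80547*8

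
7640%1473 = 275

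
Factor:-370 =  - 2^1 * 5^1*37^1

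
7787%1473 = 422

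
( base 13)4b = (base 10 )63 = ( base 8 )77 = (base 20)33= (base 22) 2J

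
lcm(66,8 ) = 264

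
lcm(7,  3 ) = 21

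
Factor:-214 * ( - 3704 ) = 792656 = 2^4*107^1  *  463^1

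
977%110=97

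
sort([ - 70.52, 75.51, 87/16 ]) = [-70.52,  87/16, 75.51 ]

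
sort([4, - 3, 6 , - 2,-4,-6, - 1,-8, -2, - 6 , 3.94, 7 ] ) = [-8, - 6, - 6, - 4, - 3,- 2, - 2, - 1, 3.94, 4, 6, 7]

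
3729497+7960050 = 11689547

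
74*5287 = 391238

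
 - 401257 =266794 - 668051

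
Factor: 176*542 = 2^5*11^1*271^1  =  95392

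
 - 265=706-971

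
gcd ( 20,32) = 4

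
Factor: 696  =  2^3*3^1*29^1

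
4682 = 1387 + 3295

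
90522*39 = 3530358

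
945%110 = 65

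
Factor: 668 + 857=5^2*61^1 = 1525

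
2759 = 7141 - 4382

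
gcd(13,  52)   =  13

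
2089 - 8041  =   - 5952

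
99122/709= 139 + 571/709 = 139.81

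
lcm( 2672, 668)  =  2672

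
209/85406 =209/85406 = 0.00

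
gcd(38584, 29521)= 53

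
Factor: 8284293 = 3^2*920477^1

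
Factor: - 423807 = - 3^1*141269^1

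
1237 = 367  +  870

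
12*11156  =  133872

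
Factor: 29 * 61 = 29^1*61^1 = 1769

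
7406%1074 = 962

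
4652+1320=5972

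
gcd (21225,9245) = 5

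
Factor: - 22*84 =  - 2^3*3^1 * 7^1*11^1 = - 1848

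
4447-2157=2290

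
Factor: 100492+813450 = 913942= 2^1*31^1*14741^1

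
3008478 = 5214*577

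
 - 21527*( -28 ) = 602756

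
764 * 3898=2978072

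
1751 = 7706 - 5955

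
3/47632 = 3/47632 = 0.00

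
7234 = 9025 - 1791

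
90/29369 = 90/29369 = 0.00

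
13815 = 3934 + 9881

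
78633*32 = 2516256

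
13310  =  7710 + 5600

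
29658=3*9886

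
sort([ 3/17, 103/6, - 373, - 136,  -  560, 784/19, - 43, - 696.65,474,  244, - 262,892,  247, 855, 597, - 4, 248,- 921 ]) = [ - 921,-696.65, - 560, - 373,-262, -136, -43, - 4,3/17,103/6 , 784/19,244,  247, 248, 474, 597, 855, 892 ]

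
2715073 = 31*87583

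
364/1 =364 =364.00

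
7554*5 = 37770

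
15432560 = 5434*2840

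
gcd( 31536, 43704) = 72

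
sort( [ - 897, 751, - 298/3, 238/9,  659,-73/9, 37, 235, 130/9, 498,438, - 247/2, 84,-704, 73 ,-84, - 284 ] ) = [ - 897, -704,-284 , - 247/2, - 298/3, - 84, - 73/9, 130/9, 238/9,37, 73, 84, 235, 438, 498, 659, 751 ] 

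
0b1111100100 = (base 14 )512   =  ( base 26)1c8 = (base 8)1744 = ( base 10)996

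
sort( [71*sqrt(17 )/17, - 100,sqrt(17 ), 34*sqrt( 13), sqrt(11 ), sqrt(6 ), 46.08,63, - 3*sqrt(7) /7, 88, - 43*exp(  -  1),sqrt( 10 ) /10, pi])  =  [ - 100, - 43 * exp( - 1), - 3*sqrt(7)/7, sqrt( 10 ) /10, sqrt( 6 ),pi,sqrt (11), sqrt( 17 ),  71 *sqrt ( 17 ) /17,46.08 , 63, 88, 34 * sqrt ( 13 )] 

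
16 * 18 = 288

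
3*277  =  831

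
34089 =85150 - 51061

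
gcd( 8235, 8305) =5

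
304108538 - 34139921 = 269968617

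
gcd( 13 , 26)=13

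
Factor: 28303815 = 3^1 * 5^1 *67^1*28163^1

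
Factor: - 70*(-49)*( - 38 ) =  - 2^2*5^1*7^3*19^1  =  - 130340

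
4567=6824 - 2257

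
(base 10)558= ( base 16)22e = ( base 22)138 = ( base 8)1056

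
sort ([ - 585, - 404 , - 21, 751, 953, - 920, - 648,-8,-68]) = [ -920,  -  648,  -  585, - 404, - 68, - 21, -8  ,  751, 953 ] 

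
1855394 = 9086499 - 7231105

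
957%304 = 45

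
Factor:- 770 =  -2^1 * 5^1*7^1*11^1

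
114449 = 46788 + 67661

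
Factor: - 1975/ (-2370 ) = 2^( - 1 )*3^(-1)*5^1 = 5/6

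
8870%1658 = 580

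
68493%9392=2749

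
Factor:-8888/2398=-404/109 = - 2^2*101^1*109^(-1) 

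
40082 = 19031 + 21051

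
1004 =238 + 766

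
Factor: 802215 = 3^2 * 5^1*17827^1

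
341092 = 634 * 538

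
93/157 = 93/157 = 0.59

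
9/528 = 3/176 = 0.02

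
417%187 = 43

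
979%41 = 36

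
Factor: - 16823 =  - 16823^1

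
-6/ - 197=6/197=0.03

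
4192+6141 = 10333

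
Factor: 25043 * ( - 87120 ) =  - 2^4*3^2*5^1*11^2*79^1*317^1 =-  2181746160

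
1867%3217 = 1867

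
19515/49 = 398 + 13/49 = 398.27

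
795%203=186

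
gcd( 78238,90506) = 2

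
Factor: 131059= 131059^1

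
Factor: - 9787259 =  - 23^1*425533^1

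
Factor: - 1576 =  - 2^3*197^1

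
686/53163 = 686/53163 = 0.01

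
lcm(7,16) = 112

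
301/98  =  43/14 = 3.07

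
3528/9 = 392 = 392.00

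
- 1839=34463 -36302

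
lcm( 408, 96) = 1632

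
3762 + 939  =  4701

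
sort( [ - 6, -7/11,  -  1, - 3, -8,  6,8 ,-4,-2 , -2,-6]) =[ - 8 , - 6, - 6,  -  4,  -  3,-2, - 2 , - 1, - 7/11 , 6, 8]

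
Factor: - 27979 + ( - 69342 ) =-7^1*13903^1 =- 97321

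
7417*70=519190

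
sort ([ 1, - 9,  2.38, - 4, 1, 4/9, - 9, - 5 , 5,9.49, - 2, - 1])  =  [ - 9, - 9,-5 , - 4,  -  2, - 1, 4/9,1,1,2.38,5,9.49 ]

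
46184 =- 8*( - 5773)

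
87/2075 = 87/2075 = 0.04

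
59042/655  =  90 + 92/655=90.14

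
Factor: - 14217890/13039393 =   -  2^1 *5^1*19^1*74831^1*13039393^(  -  1 ) 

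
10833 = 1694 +9139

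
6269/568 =6269/568 = 11.04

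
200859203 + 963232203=1164091406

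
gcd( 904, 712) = 8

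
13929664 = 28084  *496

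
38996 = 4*9749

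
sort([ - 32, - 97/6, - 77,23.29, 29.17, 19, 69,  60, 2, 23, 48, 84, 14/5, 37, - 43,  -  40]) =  [ - 77, - 43, - 40, - 32,- 97/6,2, 14/5,19,23, 23.29, 29.17, 37, 48,60,  69,84] 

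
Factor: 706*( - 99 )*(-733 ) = 51232302 = 2^1*3^2*11^1*353^1*733^1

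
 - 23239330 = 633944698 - 657184028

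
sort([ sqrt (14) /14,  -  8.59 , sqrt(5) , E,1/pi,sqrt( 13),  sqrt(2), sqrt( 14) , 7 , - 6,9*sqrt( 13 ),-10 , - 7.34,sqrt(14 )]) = [ -10, - 8.59,-7.34, - 6, sqrt( 14) /14 , 1/pi , sqrt( 2 ),sqrt( 5) , E,sqrt(13) , sqrt( 14), sqrt (14), 7 , 9*sqrt( 13)] 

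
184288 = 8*23036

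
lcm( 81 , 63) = 567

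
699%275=149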